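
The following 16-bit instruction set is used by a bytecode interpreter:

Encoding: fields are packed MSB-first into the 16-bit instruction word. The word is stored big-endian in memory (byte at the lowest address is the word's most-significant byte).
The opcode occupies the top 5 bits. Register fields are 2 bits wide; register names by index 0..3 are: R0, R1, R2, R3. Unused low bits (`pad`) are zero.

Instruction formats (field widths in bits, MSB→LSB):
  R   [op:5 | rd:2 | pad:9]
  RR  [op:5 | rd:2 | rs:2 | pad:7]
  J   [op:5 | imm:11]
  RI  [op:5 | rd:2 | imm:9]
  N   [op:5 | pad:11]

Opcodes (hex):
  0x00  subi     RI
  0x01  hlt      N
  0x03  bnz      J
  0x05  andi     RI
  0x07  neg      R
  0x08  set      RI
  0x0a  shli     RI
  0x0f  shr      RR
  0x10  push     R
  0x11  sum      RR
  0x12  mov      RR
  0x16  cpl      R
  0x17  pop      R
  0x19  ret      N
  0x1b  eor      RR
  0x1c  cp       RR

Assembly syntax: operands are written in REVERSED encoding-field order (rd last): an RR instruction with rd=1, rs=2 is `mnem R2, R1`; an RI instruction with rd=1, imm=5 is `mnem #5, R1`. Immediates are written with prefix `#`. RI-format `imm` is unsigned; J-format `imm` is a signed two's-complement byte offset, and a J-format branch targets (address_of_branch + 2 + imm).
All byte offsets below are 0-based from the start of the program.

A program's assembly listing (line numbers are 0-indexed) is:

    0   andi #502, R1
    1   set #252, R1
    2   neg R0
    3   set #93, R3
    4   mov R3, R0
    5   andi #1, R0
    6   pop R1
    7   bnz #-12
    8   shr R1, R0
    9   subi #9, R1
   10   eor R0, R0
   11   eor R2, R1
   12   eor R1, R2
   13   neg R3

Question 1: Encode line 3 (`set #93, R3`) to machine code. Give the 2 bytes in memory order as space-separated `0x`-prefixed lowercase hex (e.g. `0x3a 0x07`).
L3: set op=0x8:5|rd=3:2|imm=93:9 ⇒ 0x465d ⇒ big 46 5d

0x46 0x5d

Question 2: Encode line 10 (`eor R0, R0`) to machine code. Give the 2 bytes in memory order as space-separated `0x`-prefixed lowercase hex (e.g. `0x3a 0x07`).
L10: eor op=0x1b:5|rd=0:2|rs=0:2|pad=0:7 ⇒ 0xd800 ⇒ big d8 00

0xd8 0x00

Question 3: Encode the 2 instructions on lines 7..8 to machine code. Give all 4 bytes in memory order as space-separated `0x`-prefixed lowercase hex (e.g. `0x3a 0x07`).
0x1f 0xf4 0x78 0x80

L7: bnz op=0x3:5|imm=-12:11 ⇒ 0x1ff4 ⇒ big 1f f4
L8: shr op=0xf:5|rd=0:2|rs=1:2|pad=0:7 ⇒ 0x7880 ⇒ big 78 80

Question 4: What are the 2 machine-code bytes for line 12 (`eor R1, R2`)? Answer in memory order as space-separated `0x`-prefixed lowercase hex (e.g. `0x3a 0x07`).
12. eor fields op=0x1b:5|rd=2:2|rs=1:2|pad=0:7 → word dc80h → dc 80

0xdc 0x80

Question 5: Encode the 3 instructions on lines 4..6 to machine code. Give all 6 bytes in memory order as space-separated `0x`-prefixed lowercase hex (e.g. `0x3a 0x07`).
0x91 0x80 0x28 0x01 0xba 0x00

line 4 (mov): pack op=0x12:5|rd=0:2|rs=3:2|pad=0:7 = 0x9180; big→ 91 80
line 5 (andi): pack op=0x5:5|rd=0:2|imm=1:9 = 0x2801; big→ 28 01
line 6 (pop): pack op=0x17:5|rd=1:2|pad=0:9 = 0xba00; big→ ba 00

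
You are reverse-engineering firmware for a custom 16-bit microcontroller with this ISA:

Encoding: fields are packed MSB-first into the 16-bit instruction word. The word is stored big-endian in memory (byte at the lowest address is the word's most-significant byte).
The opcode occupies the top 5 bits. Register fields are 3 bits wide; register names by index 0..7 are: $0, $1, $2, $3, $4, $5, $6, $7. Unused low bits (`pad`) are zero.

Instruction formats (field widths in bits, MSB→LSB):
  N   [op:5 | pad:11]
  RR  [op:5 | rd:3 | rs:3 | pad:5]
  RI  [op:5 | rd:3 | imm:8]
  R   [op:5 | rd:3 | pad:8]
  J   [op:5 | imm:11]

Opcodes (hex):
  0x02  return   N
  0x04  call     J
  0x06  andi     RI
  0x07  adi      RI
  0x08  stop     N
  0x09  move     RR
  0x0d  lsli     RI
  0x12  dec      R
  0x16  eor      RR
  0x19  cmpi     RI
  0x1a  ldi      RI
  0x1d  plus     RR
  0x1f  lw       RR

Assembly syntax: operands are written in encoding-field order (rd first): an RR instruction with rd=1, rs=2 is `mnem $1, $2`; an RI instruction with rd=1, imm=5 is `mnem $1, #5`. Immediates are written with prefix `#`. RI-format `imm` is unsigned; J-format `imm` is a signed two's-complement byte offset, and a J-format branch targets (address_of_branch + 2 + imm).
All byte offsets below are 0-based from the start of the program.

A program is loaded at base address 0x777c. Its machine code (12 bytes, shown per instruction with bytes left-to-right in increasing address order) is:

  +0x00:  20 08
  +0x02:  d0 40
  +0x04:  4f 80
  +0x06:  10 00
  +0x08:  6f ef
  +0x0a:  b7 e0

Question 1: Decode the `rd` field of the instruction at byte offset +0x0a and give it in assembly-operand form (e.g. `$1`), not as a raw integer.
$7

@+0a  big-endian(b7 e0) = 0xb7e0
  top 5b → 0x16 → eor [RR]
  [10:8] rd=7 = $7
  [7:5] rs=7 = $7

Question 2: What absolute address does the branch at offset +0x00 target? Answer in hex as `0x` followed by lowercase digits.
@+00  big-endian(20 08) = 0x2008
  opcode bits[15:11]=0x4: call/J
  imm@[10:0]=0x8 ⇒ #8
  target = base 0x777c + off 0x00 + 2 + imm 8 = 0x7786

0x7786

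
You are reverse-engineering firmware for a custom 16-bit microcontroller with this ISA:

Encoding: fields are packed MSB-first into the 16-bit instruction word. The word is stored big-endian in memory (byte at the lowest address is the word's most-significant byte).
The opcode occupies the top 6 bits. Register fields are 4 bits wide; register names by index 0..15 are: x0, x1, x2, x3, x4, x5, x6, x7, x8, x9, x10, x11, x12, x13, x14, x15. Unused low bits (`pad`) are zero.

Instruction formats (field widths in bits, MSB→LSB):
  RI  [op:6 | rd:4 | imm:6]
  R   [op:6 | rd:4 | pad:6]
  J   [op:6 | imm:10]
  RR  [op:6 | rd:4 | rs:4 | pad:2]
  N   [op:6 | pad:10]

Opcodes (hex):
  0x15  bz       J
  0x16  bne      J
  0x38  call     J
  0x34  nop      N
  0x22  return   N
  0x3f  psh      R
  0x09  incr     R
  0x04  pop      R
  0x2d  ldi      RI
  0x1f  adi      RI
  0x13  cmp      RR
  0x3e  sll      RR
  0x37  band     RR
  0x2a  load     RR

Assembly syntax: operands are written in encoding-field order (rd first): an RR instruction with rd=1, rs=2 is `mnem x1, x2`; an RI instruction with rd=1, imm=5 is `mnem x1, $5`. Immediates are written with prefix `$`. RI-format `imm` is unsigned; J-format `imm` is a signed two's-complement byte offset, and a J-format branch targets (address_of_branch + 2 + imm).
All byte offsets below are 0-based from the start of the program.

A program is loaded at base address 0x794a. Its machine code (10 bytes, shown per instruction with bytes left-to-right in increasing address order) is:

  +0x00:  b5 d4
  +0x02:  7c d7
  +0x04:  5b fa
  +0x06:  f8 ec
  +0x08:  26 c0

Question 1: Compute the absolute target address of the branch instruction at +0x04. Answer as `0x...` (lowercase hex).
off 0x04: read 5b fa as big → 0x5bfa
  op=0x5bfa>>10=0x16 ⇒ bne (J)
  imm: (w>>0)&0x3ff=0x3fa (s10→-6) → $-6
  target = base 0x794a + off 0x04 + 2 + imm -6 = 0x794a

0x794a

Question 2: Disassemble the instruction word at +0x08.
incr x11

off 0x08: read 26 c0 as big → 0x26c0
  top 6b → 0x9 → incr [R]
  [9:6] rd=11 = x11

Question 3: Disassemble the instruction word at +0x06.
sll x3, x11

off 0x06: read f8 ec as big → 0xf8ec
  top 6b → 0x3e → sll [RR]
  [9:6] rd=3 = x3
  [5:2] rs=11 = x11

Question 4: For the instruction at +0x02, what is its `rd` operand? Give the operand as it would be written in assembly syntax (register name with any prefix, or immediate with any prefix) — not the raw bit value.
x3

[02] 7c d7 → 0x7cd7
  opcode bits[15:10]=0x1f: adi/RI
  rd@[9:6]=0x3 ⇒ x3
  imm@[5:0]=0x17 ⇒ $23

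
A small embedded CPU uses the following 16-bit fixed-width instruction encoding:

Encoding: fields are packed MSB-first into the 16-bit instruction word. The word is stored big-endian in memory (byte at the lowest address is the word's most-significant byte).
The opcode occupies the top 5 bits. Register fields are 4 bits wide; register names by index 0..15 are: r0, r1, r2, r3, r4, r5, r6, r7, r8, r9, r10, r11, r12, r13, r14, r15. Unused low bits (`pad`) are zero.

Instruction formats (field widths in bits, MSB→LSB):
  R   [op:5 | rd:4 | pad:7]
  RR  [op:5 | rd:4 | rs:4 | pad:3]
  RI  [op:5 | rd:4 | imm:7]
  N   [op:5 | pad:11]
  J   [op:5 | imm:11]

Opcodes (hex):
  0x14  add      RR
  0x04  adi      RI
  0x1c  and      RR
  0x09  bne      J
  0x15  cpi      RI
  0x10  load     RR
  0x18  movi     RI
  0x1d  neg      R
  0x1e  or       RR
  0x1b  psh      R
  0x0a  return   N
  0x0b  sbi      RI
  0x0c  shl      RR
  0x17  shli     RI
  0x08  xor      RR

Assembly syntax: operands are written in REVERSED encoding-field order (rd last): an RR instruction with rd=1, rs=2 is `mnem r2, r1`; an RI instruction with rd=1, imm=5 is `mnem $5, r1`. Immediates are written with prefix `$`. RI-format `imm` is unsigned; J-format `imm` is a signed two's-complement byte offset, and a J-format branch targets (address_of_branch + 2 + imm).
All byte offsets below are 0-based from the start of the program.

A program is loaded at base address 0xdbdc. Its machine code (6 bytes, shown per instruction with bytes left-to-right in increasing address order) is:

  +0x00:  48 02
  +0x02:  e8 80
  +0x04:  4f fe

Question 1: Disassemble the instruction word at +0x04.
off 0x04: read 4f fe as big → 0x4ffe
  opcode bits[15:11]=0x9: bne/J
  imm@[10:0]=0x7fe (s11→-2) ⇒ $-2

bne $-2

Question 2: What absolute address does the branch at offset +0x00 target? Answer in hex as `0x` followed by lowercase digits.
0xdbe0

off 0x00: read 48 02 as big → 0x4802
  top 5b → 0x9 → bne [J]
  imm@[10:0]=0x2 ⇒ $2
  target = base 0xdbdc + off 0x00 + 2 + imm 2 = 0xdbe0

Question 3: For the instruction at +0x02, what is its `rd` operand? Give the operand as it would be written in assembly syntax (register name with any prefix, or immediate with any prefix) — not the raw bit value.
+0x02: e8 80 ⇒ word 0xe880 (big)
  opcode bits[15:11]=0x1d: neg/R
  rd@[10:7]=0x1 ⇒ r1

r1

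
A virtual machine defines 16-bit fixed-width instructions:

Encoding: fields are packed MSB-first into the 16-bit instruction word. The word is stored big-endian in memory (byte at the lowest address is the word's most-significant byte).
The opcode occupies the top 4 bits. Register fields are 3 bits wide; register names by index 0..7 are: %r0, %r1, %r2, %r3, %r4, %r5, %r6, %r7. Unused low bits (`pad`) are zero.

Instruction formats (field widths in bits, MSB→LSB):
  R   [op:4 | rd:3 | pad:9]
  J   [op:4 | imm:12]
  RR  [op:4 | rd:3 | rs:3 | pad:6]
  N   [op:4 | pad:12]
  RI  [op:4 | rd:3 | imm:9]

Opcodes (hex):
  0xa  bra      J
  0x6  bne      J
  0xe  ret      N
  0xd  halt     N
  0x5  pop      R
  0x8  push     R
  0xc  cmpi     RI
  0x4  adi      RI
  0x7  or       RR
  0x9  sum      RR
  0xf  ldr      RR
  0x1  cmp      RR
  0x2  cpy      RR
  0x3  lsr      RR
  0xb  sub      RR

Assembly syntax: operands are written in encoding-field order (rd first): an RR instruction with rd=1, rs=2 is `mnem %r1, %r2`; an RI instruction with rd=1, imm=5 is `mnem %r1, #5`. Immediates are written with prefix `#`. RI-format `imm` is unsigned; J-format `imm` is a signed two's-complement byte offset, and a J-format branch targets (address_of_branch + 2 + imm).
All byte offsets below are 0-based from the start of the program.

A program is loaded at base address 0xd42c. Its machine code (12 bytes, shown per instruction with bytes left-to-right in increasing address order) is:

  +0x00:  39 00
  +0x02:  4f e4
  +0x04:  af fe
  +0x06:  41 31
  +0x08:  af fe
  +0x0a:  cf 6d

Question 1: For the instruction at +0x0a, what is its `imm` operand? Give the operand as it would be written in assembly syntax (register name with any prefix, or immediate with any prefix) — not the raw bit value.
off 0x0a: read cf 6d as big → 0xcf6d
  op=0xcf6d>>12=0xc ⇒ cmpi (RI)
  rd@[11:9]=0x7 ⇒ %r7
  imm@[8:0]=0x16d ⇒ #365

#365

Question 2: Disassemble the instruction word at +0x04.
off 0x04: read af fe as big → 0xaffe
  opcode bits[15:12]=0xa: bra/J
  imm@[11:0]=0xffe (s12→-2) ⇒ #-2

bra #-2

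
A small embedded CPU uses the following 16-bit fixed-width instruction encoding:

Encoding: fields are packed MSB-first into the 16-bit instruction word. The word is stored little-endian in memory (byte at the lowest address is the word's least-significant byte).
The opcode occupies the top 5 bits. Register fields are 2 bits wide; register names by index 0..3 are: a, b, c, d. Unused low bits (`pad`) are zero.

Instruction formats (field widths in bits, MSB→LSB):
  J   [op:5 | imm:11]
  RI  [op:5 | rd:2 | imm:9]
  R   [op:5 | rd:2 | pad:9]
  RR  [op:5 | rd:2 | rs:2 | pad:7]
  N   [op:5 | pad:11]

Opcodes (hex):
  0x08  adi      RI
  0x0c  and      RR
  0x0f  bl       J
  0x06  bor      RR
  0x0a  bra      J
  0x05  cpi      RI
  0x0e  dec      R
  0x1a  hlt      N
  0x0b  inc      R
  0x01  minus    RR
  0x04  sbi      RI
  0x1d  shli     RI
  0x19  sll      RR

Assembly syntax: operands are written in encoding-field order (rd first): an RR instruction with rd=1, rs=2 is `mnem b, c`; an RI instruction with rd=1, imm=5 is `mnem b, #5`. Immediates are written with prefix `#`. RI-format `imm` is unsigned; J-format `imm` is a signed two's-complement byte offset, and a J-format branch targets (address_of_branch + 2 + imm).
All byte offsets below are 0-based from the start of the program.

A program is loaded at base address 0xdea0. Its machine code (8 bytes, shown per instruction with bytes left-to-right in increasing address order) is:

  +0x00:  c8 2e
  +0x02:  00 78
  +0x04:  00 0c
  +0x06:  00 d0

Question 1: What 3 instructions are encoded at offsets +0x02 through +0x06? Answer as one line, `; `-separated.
off 0x02: read 00 78 as little → 0x7800
  top 5b → 0xf → bl [J]
  imm@[10:0]=0x0 ⇒ #0
off 0x04: read 00 0c as little → 0x0c00
  top 5b → 0x1 → minus [RR]
  rd@[10:9]=0x2 ⇒ c
  rs@[8:7]=0x0 ⇒ a
off 0x06: read 00 d0 as little → 0xd000
  top 5b → 0x1a → hlt [N]

bl #0; minus c, a; hlt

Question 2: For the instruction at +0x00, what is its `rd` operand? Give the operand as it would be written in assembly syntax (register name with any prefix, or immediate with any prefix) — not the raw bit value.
@+00  little-endian(c8 2e) = 0x2ec8
  top 5b → 0x5 → cpi [RI]
  [10:9] rd=3 = d
  [8:0] imm=200 = #200

d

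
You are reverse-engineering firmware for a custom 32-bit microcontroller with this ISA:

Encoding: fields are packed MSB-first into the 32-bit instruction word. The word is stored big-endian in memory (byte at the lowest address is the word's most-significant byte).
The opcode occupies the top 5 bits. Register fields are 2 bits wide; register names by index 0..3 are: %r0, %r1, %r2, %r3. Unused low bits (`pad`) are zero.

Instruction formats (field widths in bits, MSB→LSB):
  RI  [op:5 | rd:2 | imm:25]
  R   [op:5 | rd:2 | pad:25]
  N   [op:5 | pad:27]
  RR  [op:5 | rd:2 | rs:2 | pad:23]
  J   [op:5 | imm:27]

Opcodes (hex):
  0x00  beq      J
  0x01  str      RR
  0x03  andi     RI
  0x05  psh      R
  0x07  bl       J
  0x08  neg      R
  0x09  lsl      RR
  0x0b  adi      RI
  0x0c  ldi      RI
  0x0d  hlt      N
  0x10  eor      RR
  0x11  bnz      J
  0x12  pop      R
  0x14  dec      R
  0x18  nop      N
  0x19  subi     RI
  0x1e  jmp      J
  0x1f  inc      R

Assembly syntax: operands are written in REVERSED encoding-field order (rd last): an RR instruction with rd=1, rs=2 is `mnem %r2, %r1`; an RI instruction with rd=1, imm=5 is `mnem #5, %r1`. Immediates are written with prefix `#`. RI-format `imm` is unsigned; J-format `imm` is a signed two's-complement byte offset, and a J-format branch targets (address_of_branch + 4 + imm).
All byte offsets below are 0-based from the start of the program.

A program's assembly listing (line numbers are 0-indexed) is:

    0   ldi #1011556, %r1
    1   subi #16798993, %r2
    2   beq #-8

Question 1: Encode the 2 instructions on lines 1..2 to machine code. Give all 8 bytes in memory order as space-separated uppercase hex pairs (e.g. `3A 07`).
1. subi fields op=0x19:5|rd=2:2|imm=16798993:25 → word cd005511h → cd 00 55 11
2. beq fields op=0x0:5|imm=-8:27 → word 07fffff8h → 07 ff ff f8

CD 00 55 11 07 FF FF F8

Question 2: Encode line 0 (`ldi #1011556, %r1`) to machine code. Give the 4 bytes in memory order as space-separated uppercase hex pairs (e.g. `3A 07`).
line 0 (ldi): pack op=0xc:5|rd=1:2|imm=1011556:25 = 0x620f6f64; big→ 62 0f 6f 64

62 0F 6F 64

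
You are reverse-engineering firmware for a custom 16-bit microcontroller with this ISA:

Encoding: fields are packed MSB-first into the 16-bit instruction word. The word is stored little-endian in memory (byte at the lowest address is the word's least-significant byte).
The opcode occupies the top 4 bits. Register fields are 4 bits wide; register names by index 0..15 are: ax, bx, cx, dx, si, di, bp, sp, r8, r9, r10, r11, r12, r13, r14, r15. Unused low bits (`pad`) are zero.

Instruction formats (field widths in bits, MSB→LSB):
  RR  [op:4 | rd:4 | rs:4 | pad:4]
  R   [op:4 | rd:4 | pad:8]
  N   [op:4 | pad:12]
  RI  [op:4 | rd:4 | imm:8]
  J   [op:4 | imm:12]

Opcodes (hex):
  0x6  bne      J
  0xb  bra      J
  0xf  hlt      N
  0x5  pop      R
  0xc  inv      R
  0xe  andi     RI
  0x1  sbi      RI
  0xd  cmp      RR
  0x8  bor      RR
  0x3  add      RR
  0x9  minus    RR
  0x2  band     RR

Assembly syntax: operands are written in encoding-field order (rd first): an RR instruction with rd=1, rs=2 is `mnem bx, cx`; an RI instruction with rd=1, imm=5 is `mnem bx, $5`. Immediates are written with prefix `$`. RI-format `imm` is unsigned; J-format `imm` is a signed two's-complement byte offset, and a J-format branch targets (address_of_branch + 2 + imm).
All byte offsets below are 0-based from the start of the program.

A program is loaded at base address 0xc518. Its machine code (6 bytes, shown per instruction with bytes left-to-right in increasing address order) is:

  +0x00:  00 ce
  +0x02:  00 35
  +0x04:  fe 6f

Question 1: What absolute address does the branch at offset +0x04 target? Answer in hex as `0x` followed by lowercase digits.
0xc51c

off 0x04: read fe 6f as little → 0x6ffe
  top 4b → 0x6 → bne [J]
  [11:0] imm=4094 (s12→-2) = $-2
  target = base 0xc518 + off 0x04 + 2 + imm -2 = 0xc51c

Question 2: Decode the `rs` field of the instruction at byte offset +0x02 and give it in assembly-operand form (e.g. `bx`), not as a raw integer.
[02] 00 35 → 0x3500
  top 4b → 0x3 → add [RR]
  rd@[11:8]=0x5 ⇒ di
  rs@[7:4]=0x0 ⇒ ax

ax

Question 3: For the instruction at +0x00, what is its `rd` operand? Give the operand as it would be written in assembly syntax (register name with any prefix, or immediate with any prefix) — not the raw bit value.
off 0x00: read 00 ce as little → 0xce00
  op=0xce00>>12=0xc ⇒ inv (R)
  rd@[11:8]=0xe ⇒ r14

r14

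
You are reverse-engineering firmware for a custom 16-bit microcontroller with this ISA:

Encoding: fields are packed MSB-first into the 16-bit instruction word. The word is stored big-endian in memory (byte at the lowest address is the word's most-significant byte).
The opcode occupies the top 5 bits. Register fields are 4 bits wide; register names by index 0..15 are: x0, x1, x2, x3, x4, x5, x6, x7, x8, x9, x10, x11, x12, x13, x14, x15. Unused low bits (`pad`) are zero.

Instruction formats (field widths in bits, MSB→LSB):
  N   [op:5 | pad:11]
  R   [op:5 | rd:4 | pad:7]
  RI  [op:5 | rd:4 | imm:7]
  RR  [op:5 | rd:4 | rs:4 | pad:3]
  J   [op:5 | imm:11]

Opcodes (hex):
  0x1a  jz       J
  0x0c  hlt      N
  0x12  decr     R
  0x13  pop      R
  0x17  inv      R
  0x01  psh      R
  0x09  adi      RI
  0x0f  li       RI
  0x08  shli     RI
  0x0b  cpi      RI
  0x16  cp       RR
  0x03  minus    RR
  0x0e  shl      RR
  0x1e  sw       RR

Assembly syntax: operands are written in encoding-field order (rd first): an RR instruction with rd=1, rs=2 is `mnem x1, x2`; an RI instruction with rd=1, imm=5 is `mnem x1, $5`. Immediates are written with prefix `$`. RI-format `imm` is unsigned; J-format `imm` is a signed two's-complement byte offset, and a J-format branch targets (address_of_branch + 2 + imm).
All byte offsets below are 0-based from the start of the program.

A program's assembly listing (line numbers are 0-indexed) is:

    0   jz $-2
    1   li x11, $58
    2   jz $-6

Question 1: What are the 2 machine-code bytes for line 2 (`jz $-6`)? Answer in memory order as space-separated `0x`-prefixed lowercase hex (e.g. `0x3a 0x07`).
2. jz fields op=0x1a:5|imm=-6:11 → word d7fah → d7 fa

0xd7 0xfa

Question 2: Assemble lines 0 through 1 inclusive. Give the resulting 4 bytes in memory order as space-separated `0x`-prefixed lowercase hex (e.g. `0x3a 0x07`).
line 0 (jz): pack op=0x1a:5|imm=-2:11 = 0xd7fe; big→ d7 fe
line 1 (li): pack op=0xf:5|rd=11:4|imm=58:7 = 0x7dba; big→ 7d ba

0xd7 0xfe 0x7d 0xba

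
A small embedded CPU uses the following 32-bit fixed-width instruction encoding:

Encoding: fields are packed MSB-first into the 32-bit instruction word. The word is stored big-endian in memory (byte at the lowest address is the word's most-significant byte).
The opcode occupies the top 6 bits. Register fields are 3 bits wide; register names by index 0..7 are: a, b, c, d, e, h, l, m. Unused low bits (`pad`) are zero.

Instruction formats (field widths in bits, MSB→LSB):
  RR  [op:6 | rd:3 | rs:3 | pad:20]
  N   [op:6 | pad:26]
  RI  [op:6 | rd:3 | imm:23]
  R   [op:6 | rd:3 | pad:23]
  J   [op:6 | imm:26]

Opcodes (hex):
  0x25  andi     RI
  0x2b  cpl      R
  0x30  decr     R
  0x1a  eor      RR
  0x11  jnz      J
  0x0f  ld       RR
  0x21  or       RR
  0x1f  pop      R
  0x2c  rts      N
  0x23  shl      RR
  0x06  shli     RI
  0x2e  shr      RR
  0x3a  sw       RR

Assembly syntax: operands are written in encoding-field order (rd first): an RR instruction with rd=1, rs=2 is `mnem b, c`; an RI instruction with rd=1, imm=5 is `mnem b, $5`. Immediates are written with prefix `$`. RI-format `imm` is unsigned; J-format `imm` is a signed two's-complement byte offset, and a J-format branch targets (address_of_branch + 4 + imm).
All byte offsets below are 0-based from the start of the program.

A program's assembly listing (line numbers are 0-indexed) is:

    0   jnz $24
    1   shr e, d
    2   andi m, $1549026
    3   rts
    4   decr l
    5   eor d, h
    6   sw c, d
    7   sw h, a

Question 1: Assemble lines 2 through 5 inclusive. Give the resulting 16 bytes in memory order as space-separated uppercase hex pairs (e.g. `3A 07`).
2. andi fields op=0x25:6|rd=7:3|imm=1549026:23 → word 9797a2e2h → 97 97 a2 e2
3. rts fields op=0x2c:6|pad=0:26 → word b0000000h → b0 00 00 00
4. decr fields op=0x30:6|rd=6:3|pad=0:23 → word c3000000h → c3 00 00 00
5. eor fields op=0x1a:6|rd=3:3|rs=5:3|pad=0:20 → word 69d00000h → 69 d0 00 00

97 97 A2 E2 B0 00 00 00 C3 00 00 00 69 D0 00 00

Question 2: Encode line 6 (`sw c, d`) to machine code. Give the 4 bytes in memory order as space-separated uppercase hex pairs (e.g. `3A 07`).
E9 30 00 00

6. sw fields op=0x3a:6|rd=2:3|rs=3:3|pad=0:20 → word e9300000h → e9 30 00 00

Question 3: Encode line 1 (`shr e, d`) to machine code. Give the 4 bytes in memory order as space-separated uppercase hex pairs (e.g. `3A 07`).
BA 30 00 00

L1: shr op=0x2e:6|rd=4:3|rs=3:3|pad=0:20 ⇒ 0xba300000 ⇒ big ba 30 00 00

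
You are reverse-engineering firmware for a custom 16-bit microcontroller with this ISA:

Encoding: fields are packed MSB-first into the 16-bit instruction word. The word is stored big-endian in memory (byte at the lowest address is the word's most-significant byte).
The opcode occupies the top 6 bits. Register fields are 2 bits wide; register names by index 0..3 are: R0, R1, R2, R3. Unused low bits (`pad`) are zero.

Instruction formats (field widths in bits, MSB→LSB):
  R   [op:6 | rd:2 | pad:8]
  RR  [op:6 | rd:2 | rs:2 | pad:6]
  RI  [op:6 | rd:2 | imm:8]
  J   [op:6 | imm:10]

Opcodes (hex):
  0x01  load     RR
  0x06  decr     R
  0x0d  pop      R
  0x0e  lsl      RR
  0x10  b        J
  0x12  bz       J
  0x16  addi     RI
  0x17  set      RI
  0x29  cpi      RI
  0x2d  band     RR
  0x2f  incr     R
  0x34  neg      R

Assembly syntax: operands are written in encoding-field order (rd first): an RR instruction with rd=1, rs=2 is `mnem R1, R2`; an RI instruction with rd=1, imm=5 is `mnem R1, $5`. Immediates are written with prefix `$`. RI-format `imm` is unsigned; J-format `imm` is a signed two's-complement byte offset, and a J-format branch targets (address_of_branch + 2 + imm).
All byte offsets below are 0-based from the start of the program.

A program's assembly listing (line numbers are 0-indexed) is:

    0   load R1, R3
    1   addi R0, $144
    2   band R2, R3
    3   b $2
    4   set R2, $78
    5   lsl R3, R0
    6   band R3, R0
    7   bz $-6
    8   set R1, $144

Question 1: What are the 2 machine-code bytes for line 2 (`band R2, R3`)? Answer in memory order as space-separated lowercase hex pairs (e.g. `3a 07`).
2. band fields op=0x2d:6|rd=2:2|rs=3:2|pad=0:6 → word b6c0h → b6 c0

b6 c0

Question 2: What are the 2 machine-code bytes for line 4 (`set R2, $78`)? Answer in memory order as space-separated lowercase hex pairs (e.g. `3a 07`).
5e 4e

4. set fields op=0x17:6|rd=2:2|imm=78:8 → word 5e4eh → 5e 4e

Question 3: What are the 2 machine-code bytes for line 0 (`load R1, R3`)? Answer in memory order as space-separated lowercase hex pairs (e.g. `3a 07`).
05 c0

line 0 (load): pack op=0x1:6|rd=1:2|rs=3:2|pad=0:6 = 0x05c0; big→ 05 c0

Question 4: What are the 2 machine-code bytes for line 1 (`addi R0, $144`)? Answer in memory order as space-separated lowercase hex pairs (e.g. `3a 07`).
58 90

line 1 (addi): pack op=0x16:6|rd=0:2|imm=144:8 = 0x5890; big→ 58 90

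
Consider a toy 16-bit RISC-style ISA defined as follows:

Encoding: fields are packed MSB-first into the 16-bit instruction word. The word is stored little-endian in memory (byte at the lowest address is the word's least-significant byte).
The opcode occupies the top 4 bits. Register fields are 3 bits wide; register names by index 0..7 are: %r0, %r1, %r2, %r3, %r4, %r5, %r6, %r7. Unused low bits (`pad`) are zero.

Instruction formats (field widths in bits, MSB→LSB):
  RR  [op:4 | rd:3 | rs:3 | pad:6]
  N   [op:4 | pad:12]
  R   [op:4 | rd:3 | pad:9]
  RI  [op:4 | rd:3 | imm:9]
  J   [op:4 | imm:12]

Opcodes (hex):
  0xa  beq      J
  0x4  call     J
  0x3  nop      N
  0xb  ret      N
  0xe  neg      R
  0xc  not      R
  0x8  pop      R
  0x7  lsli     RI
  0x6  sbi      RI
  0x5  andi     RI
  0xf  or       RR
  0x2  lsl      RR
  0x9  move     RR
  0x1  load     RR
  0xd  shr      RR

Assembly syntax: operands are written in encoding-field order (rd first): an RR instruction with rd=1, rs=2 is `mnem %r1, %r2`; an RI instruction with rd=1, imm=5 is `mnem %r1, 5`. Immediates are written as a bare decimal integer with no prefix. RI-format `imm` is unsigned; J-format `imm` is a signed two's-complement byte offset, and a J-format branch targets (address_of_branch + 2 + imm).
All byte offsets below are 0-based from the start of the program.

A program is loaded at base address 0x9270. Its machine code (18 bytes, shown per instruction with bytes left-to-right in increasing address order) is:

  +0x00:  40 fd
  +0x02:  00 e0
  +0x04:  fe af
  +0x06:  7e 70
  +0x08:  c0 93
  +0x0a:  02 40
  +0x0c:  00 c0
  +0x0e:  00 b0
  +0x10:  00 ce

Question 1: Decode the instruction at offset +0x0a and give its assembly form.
[0a] 02 40 → 0x4002
  top 4b → 0x4 → call [J]
  [11:0] imm=2 = 2

call 2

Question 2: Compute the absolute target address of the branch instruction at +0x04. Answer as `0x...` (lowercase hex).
0x9274

off 0x04: read fe af as little → 0xaffe
  top 4b → 0xa → beq [J]
  imm: (w>>0)&0xfff=0xffe (s12→-2) → -2
  target = base 0x9270 + off 0x04 + 2 + imm -2 = 0x9274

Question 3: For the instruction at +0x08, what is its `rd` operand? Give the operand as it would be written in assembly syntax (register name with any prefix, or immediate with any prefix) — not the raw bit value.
%r1

off 0x08: read c0 93 as little → 0x93c0
  op=0x93c0>>12=0x9 ⇒ move (RR)
  rd: (w>>9)&0x7=0x1 → %r1
  rs: (w>>6)&0x7=0x7 → %r7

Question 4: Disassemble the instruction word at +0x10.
@+10  little-endian(00 ce) = 0xce00
  top 4b → 0xc → not [R]
  rd: (w>>9)&0x7=0x7 → %r7

not %r7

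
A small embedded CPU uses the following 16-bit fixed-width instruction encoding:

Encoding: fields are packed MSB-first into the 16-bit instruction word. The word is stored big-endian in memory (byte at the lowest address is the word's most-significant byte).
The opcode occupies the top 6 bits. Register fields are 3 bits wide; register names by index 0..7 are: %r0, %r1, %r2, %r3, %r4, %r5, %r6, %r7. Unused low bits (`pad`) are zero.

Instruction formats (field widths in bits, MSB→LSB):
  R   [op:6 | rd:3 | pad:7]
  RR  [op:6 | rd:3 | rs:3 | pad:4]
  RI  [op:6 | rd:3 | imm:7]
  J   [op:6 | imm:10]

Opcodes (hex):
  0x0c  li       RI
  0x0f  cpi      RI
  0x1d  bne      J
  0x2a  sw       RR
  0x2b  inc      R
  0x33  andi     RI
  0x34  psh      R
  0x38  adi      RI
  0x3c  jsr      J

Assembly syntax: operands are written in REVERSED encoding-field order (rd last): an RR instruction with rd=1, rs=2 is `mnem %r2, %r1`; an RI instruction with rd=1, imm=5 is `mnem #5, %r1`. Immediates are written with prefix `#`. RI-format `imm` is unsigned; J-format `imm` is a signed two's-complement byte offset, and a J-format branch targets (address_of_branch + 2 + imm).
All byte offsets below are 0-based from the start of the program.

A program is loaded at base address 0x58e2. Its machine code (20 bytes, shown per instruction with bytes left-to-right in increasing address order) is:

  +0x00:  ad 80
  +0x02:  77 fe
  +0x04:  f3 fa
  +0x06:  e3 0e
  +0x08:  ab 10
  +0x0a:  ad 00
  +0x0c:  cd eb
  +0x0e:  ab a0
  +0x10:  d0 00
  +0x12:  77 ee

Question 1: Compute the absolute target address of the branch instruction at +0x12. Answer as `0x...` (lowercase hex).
0x58e4

+0x12: 77 ee ⇒ word 0x77ee (big)
  top 6b → 0x1d → bne [J]
  imm: (w>>0)&0x3ff=0x3ee (s10→-18) → #-18
  target = base 0x58e2 + off 0x12 + 2 + imm -18 = 0x58e4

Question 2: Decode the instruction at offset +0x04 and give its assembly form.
+0x04: f3 fa ⇒ word 0xf3fa (big)
  opcode bits[15:10]=0x3c: jsr/J
  imm: (w>>0)&0x3ff=0x3fa (s10→-6) → #-6

jsr #-6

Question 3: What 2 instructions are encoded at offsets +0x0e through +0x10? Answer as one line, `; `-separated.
off 0x0e: read ab a0 as big → 0xaba0
  top 6b → 0x2a → sw [RR]
  [9:7] rd=7 = %r7
  [6:4] rs=2 = %r2
off 0x10: read d0 00 as big → 0xd000
  top 6b → 0x34 → psh [R]
  [9:7] rd=0 = %r0

sw %r2, %r7; psh %r0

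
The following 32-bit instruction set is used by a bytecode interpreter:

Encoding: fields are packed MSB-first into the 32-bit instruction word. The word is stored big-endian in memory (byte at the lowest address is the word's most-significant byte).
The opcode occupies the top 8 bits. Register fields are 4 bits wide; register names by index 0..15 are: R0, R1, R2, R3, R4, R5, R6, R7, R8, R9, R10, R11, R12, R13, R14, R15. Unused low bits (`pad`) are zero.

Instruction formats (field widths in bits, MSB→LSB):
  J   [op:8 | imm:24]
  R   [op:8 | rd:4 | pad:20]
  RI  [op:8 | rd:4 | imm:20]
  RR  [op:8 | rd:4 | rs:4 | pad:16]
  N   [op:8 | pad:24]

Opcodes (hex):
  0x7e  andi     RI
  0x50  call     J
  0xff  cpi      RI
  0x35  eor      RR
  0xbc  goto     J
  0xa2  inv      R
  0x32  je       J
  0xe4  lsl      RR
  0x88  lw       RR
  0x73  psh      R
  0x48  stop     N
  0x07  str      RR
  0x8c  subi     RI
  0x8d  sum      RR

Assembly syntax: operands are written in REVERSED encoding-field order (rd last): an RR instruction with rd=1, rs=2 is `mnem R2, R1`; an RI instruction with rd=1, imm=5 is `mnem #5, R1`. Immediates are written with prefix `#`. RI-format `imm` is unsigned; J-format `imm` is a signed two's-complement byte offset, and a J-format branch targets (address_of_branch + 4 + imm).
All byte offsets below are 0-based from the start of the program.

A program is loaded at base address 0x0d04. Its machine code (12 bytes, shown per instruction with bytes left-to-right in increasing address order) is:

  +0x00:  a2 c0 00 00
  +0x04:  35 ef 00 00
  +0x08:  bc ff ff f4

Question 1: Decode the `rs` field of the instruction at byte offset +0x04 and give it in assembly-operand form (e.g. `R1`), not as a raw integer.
off 0x04: read 35 ef 00 00 as big → 0x35ef0000
  opcode bits[31:24]=0x35: eor/RR
  rd@[23:20]=0xe ⇒ R14
  rs@[19:16]=0xf ⇒ R15

R15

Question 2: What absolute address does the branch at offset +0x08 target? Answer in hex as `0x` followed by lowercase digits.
0x0d04

off 0x08: read bc ff ff f4 as big → 0xbcfffff4
  top 8b → 0xbc → goto [J]
  imm@[23:0]=0xfffff4 (s24→-12) ⇒ #-12
  target = base 0x0d04 + off 0x08 + 4 + imm -12 = 0x0d04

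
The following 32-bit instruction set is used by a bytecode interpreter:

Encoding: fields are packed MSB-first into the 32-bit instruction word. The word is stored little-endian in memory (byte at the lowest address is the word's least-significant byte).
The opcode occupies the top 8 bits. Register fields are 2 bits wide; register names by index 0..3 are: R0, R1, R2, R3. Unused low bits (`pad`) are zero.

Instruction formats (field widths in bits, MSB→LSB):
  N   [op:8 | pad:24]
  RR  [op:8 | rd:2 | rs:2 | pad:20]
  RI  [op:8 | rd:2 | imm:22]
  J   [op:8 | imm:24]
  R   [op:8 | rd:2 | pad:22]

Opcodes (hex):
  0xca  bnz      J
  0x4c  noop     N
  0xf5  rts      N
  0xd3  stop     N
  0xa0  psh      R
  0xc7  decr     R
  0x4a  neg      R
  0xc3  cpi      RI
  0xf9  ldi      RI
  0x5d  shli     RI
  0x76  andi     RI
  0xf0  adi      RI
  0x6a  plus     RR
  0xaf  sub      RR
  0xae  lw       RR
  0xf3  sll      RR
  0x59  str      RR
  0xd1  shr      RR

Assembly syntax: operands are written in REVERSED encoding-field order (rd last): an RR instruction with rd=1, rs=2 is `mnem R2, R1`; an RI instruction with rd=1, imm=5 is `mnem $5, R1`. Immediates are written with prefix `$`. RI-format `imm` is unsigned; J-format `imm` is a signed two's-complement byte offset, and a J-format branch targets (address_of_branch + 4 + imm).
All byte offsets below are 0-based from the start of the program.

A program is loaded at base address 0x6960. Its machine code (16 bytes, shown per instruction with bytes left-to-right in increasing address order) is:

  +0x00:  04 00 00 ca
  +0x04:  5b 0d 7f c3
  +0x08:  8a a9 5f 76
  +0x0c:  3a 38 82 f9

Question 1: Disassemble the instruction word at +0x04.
cpi $4132187, R1

[04] 5b 0d 7f c3 → 0xc37f0d5b
  opcode bits[31:24]=0xc3: cpi/RI
  rd@[23:22]=0x1 ⇒ R1
  imm@[21:0]=0x3f0d5b ⇒ $4132187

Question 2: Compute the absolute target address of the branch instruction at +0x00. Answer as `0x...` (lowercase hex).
0x6968

[00] 04 00 00 ca → 0xca000004
  op=0xca000004>>24=0xca ⇒ bnz (J)
  [23:0] imm=4 = $4
  target = base 0x6960 + off 0x00 + 4 + imm 4 = 0x6968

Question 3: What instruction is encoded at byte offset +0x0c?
[0c] 3a 38 82 f9 → 0xf982383a
  opcode bits[31:24]=0xf9: ldi/RI
  rd@[23:22]=0x2 ⇒ R2
  imm@[21:0]=0x2383a ⇒ $145466

ldi $145466, R2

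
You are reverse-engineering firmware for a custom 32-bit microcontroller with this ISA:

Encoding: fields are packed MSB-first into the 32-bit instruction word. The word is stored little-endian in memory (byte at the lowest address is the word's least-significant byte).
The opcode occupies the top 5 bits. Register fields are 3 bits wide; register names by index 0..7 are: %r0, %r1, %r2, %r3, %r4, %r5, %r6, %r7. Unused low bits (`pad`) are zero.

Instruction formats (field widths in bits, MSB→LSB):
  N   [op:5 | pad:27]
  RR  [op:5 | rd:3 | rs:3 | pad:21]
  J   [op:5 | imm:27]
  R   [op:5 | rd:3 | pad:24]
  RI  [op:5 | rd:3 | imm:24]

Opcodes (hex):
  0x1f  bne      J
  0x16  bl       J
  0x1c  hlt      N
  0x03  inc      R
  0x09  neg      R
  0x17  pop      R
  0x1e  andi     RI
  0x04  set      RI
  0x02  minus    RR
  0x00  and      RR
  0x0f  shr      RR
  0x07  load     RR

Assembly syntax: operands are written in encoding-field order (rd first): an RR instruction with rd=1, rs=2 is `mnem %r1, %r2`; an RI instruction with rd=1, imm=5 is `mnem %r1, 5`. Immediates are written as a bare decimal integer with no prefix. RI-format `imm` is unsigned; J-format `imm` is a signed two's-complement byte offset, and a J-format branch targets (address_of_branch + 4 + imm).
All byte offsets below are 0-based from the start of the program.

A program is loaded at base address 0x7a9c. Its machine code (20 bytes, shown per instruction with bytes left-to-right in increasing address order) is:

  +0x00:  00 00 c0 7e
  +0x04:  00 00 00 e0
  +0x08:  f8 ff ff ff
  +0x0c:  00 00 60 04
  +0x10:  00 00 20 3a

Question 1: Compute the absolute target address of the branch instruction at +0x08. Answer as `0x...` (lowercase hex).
off 0x08: read f8 ff ff ff as little → 0xfffffff8
  op=0xfffffff8>>27=0x1f ⇒ bne (J)
  imm: (w>>0)&0x7ffffff=0x7fffff8 (s27→-8) → -8
  target = base 0x7a9c + off 0x08 + 4 + imm -8 = 0x7aa0

0x7aa0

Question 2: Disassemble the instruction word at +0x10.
load %r2, %r1

off 0x10: read 00 00 20 3a as little → 0x3a200000
  top 5b → 0x7 → load [RR]
  [26:24] rd=2 = %r2
  [23:21] rs=1 = %r1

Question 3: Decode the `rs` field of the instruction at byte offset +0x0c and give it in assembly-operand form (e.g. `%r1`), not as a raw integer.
@+0c  little-endian(00 00 60 04) = 0x04600000
  op=0x04600000>>27=0x0 ⇒ and (RR)
  rd: (w>>24)&0x7=0x4 → %r4
  rs: (w>>21)&0x7=0x3 → %r3

%r3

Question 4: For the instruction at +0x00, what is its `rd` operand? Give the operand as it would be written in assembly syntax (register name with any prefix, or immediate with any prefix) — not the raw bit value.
+0x00: 00 00 c0 7e ⇒ word 0x7ec00000 (little)
  top 5b → 0xf → shr [RR]
  rd: (w>>24)&0x7=0x6 → %r6
  rs: (w>>21)&0x7=0x6 → %r6

%r6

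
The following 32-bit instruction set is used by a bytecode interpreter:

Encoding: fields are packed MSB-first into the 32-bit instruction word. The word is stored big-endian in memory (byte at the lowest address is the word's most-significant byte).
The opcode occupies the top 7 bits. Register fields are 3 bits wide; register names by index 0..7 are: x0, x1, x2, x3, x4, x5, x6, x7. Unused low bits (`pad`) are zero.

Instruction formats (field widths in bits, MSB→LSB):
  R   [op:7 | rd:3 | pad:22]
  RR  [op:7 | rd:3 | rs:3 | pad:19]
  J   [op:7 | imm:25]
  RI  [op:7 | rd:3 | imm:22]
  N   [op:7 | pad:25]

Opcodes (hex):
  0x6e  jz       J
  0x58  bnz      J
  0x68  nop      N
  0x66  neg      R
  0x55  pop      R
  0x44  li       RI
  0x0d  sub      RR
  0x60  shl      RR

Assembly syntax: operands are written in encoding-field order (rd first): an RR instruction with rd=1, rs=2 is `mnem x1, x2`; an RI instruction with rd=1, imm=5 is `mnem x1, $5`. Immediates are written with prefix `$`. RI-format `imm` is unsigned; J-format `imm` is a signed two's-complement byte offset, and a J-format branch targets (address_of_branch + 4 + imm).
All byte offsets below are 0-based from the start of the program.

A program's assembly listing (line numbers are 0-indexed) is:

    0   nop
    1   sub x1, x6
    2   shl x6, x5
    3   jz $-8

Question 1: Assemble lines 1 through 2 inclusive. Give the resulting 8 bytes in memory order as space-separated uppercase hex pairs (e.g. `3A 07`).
1. sub fields op=0xd:7|rd=1:3|rs=6:3|pad=0:19 → word 1a700000h → 1a 70 00 00
2. shl fields op=0x60:7|rd=6:3|rs=5:3|pad=0:19 → word c1a80000h → c1 a8 00 00

1A 70 00 00 C1 A8 00 00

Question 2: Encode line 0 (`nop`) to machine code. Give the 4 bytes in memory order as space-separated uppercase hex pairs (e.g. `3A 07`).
L0: nop op=0x68:7|pad=0:25 ⇒ 0xd0000000 ⇒ big d0 00 00 00

D0 00 00 00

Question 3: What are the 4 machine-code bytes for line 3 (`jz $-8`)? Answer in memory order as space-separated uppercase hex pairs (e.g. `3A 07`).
line 3 (jz): pack op=0x6e:7|imm=-8:25 = 0xddfffff8; big→ dd ff ff f8

DD FF FF F8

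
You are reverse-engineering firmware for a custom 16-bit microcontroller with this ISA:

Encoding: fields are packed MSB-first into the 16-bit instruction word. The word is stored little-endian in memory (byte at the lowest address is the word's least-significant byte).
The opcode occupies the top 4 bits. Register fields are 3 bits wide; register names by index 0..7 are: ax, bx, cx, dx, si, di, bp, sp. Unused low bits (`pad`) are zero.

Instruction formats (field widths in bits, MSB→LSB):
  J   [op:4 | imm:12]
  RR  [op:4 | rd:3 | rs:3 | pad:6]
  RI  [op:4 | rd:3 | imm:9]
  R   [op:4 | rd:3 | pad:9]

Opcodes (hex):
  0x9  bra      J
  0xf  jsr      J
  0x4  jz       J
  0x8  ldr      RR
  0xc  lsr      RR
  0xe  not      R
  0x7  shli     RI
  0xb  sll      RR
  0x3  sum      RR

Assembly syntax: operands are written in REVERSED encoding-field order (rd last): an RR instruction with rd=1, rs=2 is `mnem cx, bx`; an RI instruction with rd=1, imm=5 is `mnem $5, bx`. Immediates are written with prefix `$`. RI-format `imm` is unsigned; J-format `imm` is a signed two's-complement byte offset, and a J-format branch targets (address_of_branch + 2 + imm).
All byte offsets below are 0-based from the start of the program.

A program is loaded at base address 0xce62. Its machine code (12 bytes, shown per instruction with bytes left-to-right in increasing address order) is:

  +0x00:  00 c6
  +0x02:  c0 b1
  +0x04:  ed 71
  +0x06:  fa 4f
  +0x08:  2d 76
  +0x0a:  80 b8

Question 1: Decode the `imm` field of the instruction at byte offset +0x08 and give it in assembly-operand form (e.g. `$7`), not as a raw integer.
$45

[08] 2d 76 → 0x762d
  op=0x762d>>12=0x7 ⇒ shli (RI)
  [11:9] rd=3 = dx
  [8:0] imm=45 = $45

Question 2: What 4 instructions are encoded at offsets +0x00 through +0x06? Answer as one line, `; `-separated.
lsr ax, dx; sll sp, ax; shli $493, ax; jz $-6

[00] 00 c6 → 0xc600
  op=0xc600>>12=0xc ⇒ lsr (RR)
  rd@[11:9]=0x3 ⇒ dx
  rs@[8:6]=0x0 ⇒ ax
[02] c0 b1 → 0xb1c0
  op=0xb1c0>>12=0xb ⇒ sll (RR)
  rd@[11:9]=0x0 ⇒ ax
  rs@[8:6]=0x7 ⇒ sp
[04] ed 71 → 0x71ed
  op=0x71ed>>12=0x7 ⇒ shli (RI)
  rd@[11:9]=0x0 ⇒ ax
  imm@[8:0]=0x1ed ⇒ $493
[06] fa 4f → 0x4ffa
  op=0x4ffa>>12=0x4 ⇒ jz (J)
  imm@[11:0]=0xffa (s12→-6) ⇒ $-6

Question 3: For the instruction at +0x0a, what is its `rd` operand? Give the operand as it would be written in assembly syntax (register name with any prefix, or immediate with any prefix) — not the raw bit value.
@+0a  little-endian(80 b8) = 0xb880
  top 4b → 0xb → sll [RR]
  rd: (w>>9)&0x7=0x4 → si
  rs: (w>>6)&0x7=0x2 → cx

si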